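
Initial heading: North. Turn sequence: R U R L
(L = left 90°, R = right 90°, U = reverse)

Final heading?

Answer: Final heading: West

Derivation:
Start: North
  R (right (90° clockwise)) -> East
  U (U-turn (180°)) -> West
  R (right (90° clockwise)) -> North
  L (left (90° counter-clockwise)) -> West
Final: West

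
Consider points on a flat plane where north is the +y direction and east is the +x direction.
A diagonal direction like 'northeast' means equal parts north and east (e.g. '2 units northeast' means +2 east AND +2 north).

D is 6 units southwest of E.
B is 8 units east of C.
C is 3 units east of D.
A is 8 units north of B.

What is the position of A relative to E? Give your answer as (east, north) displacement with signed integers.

Answer: A is at (east=5, north=2) relative to E.

Derivation:
Place E at the origin (east=0, north=0).
  D is 6 units southwest of E: delta (east=-6, north=-6); D at (east=-6, north=-6).
  C is 3 units east of D: delta (east=+3, north=+0); C at (east=-3, north=-6).
  B is 8 units east of C: delta (east=+8, north=+0); B at (east=5, north=-6).
  A is 8 units north of B: delta (east=+0, north=+8); A at (east=5, north=2).
Therefore A relative to E: (east=5, north=2).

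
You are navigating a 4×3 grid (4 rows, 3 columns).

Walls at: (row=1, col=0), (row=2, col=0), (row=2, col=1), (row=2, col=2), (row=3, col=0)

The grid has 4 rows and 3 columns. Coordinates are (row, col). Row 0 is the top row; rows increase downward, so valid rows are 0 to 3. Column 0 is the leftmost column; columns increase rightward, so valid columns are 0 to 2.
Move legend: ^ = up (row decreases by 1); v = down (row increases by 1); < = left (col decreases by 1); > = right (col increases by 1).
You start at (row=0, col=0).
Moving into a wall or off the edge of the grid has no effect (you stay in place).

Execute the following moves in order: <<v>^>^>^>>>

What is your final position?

Start: (row=0, col=0)
  < (left): blocked, stay at (row=0, col=0)
  < (left): blocked, stay at (row=0, col=0)
  v (down): blocked, stay at (row=0, col=0)
  > (right): (row=0, col=0) -> (row=0, col=1)
  ^ (up): blocked, stay at (row=0, col=1)
  > (right): (row=0, col=1) -> (row=0, col=2)
  ^ (up): blocked, stay at (row=0, col=2)
  > (right): blocked, stay at (row=0, col=2)
  ^ (up): blocked, stay at (row=0, col=2)
  [×3]> (right): blocked, stay at (row=0, col=2)
Final: (row=0, col=2)

Answer: Final position: (row=0, col=2)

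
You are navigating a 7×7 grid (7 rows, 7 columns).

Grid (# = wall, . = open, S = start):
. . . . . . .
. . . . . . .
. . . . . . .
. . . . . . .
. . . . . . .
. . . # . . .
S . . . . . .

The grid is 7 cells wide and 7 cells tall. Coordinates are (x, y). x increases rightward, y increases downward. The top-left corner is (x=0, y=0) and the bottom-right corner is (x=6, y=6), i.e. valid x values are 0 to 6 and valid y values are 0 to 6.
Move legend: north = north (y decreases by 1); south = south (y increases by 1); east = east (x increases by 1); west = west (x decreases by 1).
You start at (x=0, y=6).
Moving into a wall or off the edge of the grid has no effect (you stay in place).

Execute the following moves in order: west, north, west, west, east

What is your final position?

Answer: Final position: (x=1, y=5)

Derivation:
Start: (x=0, y=6)
  west (west): blocked, stay at (x=0, y=6)
  north (north): (x=0, y=6) -> (x=0, y=5)
  west (west): blocked, stay at (x=0, y=5)
  west (west): blocked, stay at (x=0, y=5)
  east (east): (x=0, y=5) -> (x=1, y=5)
Final: (x=1, y=5)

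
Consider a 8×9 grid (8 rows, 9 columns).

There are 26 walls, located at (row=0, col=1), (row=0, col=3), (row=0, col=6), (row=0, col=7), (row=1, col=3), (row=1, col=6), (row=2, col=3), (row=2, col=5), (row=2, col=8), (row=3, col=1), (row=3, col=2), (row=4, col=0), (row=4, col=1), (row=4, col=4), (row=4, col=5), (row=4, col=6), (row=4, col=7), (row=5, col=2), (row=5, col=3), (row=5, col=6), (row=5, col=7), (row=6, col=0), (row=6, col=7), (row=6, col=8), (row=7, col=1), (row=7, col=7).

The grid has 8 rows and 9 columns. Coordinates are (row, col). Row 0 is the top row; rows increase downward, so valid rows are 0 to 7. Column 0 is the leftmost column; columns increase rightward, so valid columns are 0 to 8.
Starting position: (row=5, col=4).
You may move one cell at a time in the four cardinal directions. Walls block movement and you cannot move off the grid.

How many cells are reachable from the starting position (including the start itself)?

Answer: Reachable cells: 15

Derivation:
BFS flood-fill from (row=5, col=4):
  Distance 0: (row=5, col=4)
  Distance 1: (row=5, col=5), (row=6, col=4)
  Distance 2: (row=6, col=3), (row=6, col=5), (row=7, col=4)
  Distance 3: (row=6, col=2), (row=6, col=6), (row=7, col=3), (row=7, col=5)
  Distance 4: (row=6, col=1), (row=7, col=2), (row=7, col=6)
  Distance 5: (row=5, col=1)
  Distance 6: (row=5, col=0)
Total reachable: 15 (grid has 46 open cells total)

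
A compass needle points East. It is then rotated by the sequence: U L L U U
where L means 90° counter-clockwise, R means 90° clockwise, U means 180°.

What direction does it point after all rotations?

Start: East
  U (U-turn (180°)) -> West
  L (left (90° counter-clockwise)) -> South
  L (left (90° counter-clockwise)) -> East
  U (U-turn (180°)) -> West
  U (U-turn (180°)) -> East
Final: East

Answer: Final heading: East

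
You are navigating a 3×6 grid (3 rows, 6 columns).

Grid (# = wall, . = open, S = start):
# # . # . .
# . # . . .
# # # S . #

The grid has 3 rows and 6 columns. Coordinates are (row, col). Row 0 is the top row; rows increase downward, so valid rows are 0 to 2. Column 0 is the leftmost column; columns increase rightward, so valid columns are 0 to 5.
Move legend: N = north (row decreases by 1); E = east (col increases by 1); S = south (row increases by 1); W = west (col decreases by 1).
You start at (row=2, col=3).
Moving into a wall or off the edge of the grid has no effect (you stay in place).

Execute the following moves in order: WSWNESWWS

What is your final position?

Start: (row=2, col=3)
  W (west): blocked, stay at (row=2, col=3)
  S (south): blocked, stay at (row=2, col=3)
  W (west): blocked, stay at (row=2, col=3)
  N (north): (row=2, col=3) -> (row=1, col=3)
  E (east): (row=1, col=3) -> (row=1, col=4)
  S (south): (row=1, col=4) -> (row=2, col=4)
  W (west): (row=2, col=4) -> (row=2, col=3)
  W (west): blocked, stay at (row=2, col=3)
  S (south): blocked, stay at (row=2, col=3)
Final: (row=2, col=3)

Answer: Final position: (row=2, col=3)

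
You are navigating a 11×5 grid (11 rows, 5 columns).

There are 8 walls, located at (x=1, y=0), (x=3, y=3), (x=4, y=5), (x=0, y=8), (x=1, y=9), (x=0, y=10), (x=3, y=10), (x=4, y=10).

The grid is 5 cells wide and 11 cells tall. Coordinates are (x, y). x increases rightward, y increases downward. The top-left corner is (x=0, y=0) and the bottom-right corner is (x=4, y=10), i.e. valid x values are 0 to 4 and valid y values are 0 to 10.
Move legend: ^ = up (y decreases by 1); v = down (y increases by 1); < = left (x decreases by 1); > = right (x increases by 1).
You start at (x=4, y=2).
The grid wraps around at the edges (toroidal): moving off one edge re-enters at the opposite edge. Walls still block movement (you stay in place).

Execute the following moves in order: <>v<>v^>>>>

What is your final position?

Answer: Final position: (x=2, y=3)

Derivation:
Start: (x=4, y=2)
  < (left): (x=4, y=2) -> (x=3, y=2)
  > (right): (x=3, y=2) -> (x=4, y=2)
  v (down): (x=4, y=2) -> (x=4, y=3)
  < (left): blocked, stay at (x=4, y=3)
  > (right): (x=4, y=3) -> (x=0, y=3)
  v (down): (x=0, y=3) -> (x=0, y=4)
  ^ (up): (x=0, y=4) -> (x=0, y=3)
  > (right): (x=0, y=3) -> (x=1, y=3)
  > (right): (x=1, y=3) -> (x=2, y=3)
  > (right): blocked, stay at (x=2, y=3)
  > (right): blocked, stay at (x=2, y=3)
Final: (x=2, y=3)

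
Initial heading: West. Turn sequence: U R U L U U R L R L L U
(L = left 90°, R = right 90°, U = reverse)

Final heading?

Answer: Final heading: North

Derivation:
Start: West
  U (U-turn (180°)) -> East
  R (right (90° clockwise)) -> South
  U (U-turn (180°)) -> North
  L (left (90° counter-clockwise)) -> West
  U (U-turn (180°)) -> East
  U (U-turn (180°)) -> West
  R (right (90° clockwise)) -> North
  L (left (90° counter-clockwise)) -> West
  R (right (90° clockwise)) -> North
  L (left (90° counter-clockwise)) -> West
  L (left (90° counter-clockwise)) -> South
  U (U-turn (180°)) -> North
Final: North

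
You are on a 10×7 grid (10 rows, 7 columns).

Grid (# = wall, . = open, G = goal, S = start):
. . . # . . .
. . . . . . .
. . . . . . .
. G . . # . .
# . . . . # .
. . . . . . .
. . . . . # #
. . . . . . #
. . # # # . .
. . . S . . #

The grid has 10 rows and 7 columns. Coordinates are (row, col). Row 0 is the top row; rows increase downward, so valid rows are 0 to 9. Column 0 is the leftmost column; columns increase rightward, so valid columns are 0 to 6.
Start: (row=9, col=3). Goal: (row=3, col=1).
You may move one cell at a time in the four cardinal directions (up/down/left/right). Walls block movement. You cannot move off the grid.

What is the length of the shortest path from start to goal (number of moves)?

Answer: Shortest path length: 8

Derivation:
BFS from (row=9, col=3) until reaching (row=3, col=1):
  Distance 0: (row=9, col=3)
  Distance 1: (row=9, col=2), (row=9, col=4)
  Distance 2: (row=9, col=1), (row=9, col=5)
  Distance 3: (row=8, col=1), (row=8, col=5), (row=9, col=0)
  Distance 4: (row=7, col=1), (row=7, col=5), (row=8, col=0), (row=8, col=6)
  Distance 5: (row=6, col=1), (row=7, col=0), (row=7, col=2), (row=7, col=4)
  Distance 6: (row=5, col=1), (row=6, col=0), (row=6, col=2), (row=6, col=4), (row=7, col=3)
  Distance 7: (row=4, col=1), (row=5, col=0), (row=5, col=2), (row=5, col=4), (row=6, col=3)
  Distance 8: (row=3, col=1), (row=4, col=2), (row=4, col=4), (row=5, col=3), (row=5, col=5)  <- goal reached here
One shortest path (8 moves): (row=9, col=3) -> (row=9, col=2) -> (row=9, col=1) -> (row=8, col=1) -> (row=7, col=1) -> (row=6, col=1) -> (row=5, col=1) -> (row=4, col=1) -> (row=3, col=1)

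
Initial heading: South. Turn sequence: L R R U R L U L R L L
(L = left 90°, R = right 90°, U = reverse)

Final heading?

Answer: Final heading: East

Derivation:
Start: South
  L (left (90° counter-clockwise)) -> East
  R (right (90° clockwise)) -> South
  R (right (90° clockwise)) -> West
  U (U-turn (180°)) -> East
  R (right (90° clockwise)) -> South
  L (left (90° counter-clockwise)) -> East
  U (U-turn (180°)) -> West
  L (left (90° counter-clockwise)) -> South
  R (right (90° clockwise)) -> West
  L (left (90° counter-clockwise)) -> South
  L (left (90° counter-clockwise)) -> East
Final: East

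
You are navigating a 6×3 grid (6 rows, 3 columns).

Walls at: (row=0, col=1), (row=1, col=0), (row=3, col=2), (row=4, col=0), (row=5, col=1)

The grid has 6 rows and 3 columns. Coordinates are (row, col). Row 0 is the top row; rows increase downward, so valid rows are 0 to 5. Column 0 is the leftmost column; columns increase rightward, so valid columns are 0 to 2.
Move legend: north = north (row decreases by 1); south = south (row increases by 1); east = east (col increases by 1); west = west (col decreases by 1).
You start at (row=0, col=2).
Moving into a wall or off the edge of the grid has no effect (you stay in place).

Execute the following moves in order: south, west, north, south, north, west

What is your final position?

Start: (row=0, col=2)
  south (south): (row=0, col=2) -> (row=1, col=2)
  west (west): (row=1, col=2) -> (row=1, col=1)
  north (north): blocked, stay at (row=1, col=1)
  south (south): (row=1, col=1) -> (row=2, col=1)
  north (north): (row=2, col=1) -> (row=1, col=1)
  west (west): blocked, stay at (row=1, col=1)
Final: (row=1, col=1)

Answer: Final position: (row=1, col=1)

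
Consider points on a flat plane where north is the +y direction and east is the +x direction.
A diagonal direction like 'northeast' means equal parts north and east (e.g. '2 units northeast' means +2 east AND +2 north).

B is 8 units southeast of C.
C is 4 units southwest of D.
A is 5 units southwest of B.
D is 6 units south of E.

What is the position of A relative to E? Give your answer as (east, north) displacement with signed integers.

Answer: A is at (east=-1, north=-23) relative to E.

Derivation:
Place E at the origin (east=0, north=0).
  D is 6 units south of E: delta (east=+0, north=-6); D at (east=0, north=-6).
  C is 4 units southwest of D: delta (east=-4, north=-4); C at (east=-4, north=-10).
  B is 8 units southeast of C: delta (east=+8, north=-8); B at (east=4, north=-18).
  A is 5 units southwest of B: delta (east=-5, north=-5); A at (east=-1, north=-23).
Therefore A relative to E: (east=-1, north=-23).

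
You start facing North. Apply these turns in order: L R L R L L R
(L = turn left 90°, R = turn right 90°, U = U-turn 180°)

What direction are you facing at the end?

Start: North
  L (left (90° counter-clockwise)) -> West
  R (right (90° clockwise)) -> North
  L (left (90° counter-clockwise)) -> West
  R (right (90° clockwise)) -> North
  L (left (90° counter-clockwise)) -> West
  L (left (90° counter-clockwise)) -> South
  R (right (90° clockwise)) -> West
Final: West

Answer: Final heading: West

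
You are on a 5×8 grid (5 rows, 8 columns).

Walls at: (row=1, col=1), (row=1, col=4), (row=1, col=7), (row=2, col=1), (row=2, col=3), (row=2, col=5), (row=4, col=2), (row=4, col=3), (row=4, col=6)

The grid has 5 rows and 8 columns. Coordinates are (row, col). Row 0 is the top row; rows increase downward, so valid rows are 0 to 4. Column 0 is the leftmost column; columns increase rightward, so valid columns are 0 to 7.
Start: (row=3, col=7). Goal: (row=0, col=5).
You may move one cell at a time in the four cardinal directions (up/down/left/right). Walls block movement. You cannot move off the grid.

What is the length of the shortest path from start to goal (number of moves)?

BFS from (row=3, col=7) until reaching (row=0, col=5):
  Distance 0: (row=3, col=7)
  Distance 1: (row=2, col=7), (row=3, col=6), (row=4, col=7)
  Distance 2: (row=2, col=6), (row=3, col=5)
  Distance 3: (row=1, col=6), (row=3, col=4), (row=4, col=5)
  Distance 4: (row=0, col=6), (row=1, col=5), (row=2, col=4), (row=3, col=3), (row=4, col=4)
  Distance 5: (row=0, col=5), (row=0, col=7), (row=3, col=2)  <- goal reached here
One shortest path (5 moves): (row=3, col=7) -> (row=3, col=6) -> (row=2, col=6) -> (row=1, col=6) -> (row=1, col=5) -> (row=0, col=5)

Answer: Shortest path length: 5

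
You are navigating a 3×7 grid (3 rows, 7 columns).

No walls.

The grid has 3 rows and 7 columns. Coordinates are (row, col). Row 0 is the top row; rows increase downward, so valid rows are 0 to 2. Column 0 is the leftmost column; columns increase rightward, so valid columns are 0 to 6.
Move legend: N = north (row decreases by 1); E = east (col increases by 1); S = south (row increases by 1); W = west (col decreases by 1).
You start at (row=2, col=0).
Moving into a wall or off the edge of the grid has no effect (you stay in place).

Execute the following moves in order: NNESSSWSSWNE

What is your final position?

Start: (row=2, col=0)
  N (north): (row=2, col=0) -> (row=1, col=0)
  N (north): (row=1, col=0) -> (row=0, col=0)
  E (east): (row=0, col=0) -> (row=0, col=1)
  S (south): (row=0, col=1) -> (row=1, col=1)
  S (south): (row=1, col=1) -> (row=2, col=1)
  S (south): blocked, stay at (row=2, col=1)
  W (west): (row=2, col=1) -> (row=2, col=0)
  S (south): blocked, stay at (row=2, col=0)
  S (south): blocked, stay at (row=2, col=0)
  W (west): blocked, stay at (row=2, col=0)
  N (north): (row=2, col=0) -> (row=1, col=0)
  E (east): (row=1, col=0) -> (row=1, col=1)
Final: (row=1, col=1)

Answer: Final position: (row=1, col=1)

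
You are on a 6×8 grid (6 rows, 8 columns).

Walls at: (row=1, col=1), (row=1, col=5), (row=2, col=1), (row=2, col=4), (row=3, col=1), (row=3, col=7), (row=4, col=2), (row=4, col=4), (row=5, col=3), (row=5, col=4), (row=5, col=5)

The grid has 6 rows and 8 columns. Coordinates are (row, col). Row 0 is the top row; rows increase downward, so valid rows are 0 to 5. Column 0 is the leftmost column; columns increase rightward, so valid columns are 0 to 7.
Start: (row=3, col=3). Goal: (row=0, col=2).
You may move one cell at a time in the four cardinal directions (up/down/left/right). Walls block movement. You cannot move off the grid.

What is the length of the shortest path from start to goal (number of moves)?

Answer: Shortest path length: 4

Derivation:
BFS from (row=3, col=3) until reaching (row=0, col=2):
  Distance 0: (row=3, col=3)
  Distance 1: (row=2, col=3), (row=3, col=2), (row=3, col=4), (row=4, col=3)
  Distance 2: (row=1, col=3), (row=2, col=2), (row=3, col=5)
  Distance 3: (row=0, col=3), (row=1, col=2), (row=1, col=4), (row=2, col=5), (row=3, col=6), (row=4, col=5)
  Distance 4: (row=0, col=2), (row=0, col=4), (row=2, col=6), (row=4, col=6)  <- goal reached here
One shortest path (4 moves): (row=3, col=3) -> (row=3, col=2) -> (row=2, col=2) -> (row=1, col=2) -> (row=0, col=2)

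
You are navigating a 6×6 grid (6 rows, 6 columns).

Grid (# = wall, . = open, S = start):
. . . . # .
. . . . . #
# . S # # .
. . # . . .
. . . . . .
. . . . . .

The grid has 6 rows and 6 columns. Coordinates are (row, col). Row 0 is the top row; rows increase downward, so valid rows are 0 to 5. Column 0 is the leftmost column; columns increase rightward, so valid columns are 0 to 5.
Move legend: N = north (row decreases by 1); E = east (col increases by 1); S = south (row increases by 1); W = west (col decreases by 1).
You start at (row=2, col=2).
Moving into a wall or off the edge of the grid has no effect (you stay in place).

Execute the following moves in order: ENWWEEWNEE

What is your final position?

Start: (row=2, col=2)
  E (east): blocked, stay at (row=2, col=2)
  N (north): (row=2, col=2) -> (row=1, col=2)
  W (west): (row=1, col=2) -> (row=1, col=1)
  W (west): (row=1, col=1) -> (row=1, col=0)
  E (east): (row=1, col=0) -> (row=1, col=1)
  E (east): (row=1, col=1) -> (row=1, col=2)
  W (west): (row=1, col=2) -> (row=1, col=1)
  N (north): (row=1, col=1) -> (row=0, col=1)
  E (east): (row=0, col=1) -> (row=0, col=2)
  E (east): (row=0, col=2) -> (row=0, col=3)
Final: (row=0, col=3)

Answer: Final position: (row=0, col=3)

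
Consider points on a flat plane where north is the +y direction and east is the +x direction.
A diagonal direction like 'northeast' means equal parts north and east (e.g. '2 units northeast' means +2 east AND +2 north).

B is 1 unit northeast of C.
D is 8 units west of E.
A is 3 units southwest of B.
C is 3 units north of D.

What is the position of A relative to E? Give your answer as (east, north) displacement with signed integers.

Answer: A is at (east=-10, north=1) relative to E.

Derivation:
Place E at the origin (east=0, north=0).
  D is 8 units west of E: delta (east=-8, north=+0); D at (east=-8, north=0).
  C is 3 units north of D: delta (east=+0, north=+3); C at (east=-8, north=3).
  B is 1 unit northeast of C: delta (east=+1, north=+1); B at (east=-7, north=4).
  A is 3 units southwest of B: delta (east=-3, north=-3); A at (east=-10, north=1).
Therefore A relative to E: (east=-10, north=1).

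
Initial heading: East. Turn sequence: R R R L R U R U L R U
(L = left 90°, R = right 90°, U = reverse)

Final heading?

Answer: Final heading: West

Derivation:
Start: East
  R (right (90° clockwise)) -> South
  R (right (90° clockwise)) -> West
  R (right (90° clockwise)) -> North
  L (left (90° counter-clockwise)) -> West
  R (right (90° clockwise)) -> North
  U (U-turn (180°)) -> South
  R (right (90° clockwise)) -> West
  U (U-turn (180°)) -> East
  L (left (90° counter-clockwise)) -> North
  R (right (90° clockwise)) -> East
  U (U-turn (180°)) -> West
Final: West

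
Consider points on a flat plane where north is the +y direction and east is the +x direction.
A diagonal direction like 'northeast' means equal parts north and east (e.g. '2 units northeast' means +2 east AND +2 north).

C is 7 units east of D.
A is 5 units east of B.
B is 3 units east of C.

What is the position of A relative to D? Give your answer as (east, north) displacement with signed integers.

Place D at the origin (east=0, north=0).
  C is 7 units east of D: delta (east=+7, north=+0); C at (east=7, north=0).
  B is 3 units east of C: delta (east=+3, north=+0); B at (east=10, north=0).
  A is 5 units east of B: delta (east=+5, north=+0); A at (east=15, north=0).
Therefore A relative to D: (east=15, north=0).

Answer: A is at (east=15, north=0) relative to D.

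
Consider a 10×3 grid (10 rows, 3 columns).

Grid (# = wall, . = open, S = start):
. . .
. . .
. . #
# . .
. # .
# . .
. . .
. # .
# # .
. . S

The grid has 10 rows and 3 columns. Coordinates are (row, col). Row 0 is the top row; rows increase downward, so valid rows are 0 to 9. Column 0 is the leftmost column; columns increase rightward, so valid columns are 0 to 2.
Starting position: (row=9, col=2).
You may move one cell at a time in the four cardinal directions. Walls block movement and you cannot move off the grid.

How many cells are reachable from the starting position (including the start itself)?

Answer: Reachable cells: 22

Derivation:
BFS flood-fill from (row=9, col=2):
  Distance 0: (row=9, col=2)
  Distance 1: (row=8, col=2), (row=9, col=1)
  Distance 2: (row=7, col=2), (row=9, col=0)
  Distance 3: (row=6, col=2)
  Distance 4: (row=5, col=2), (row=6, col=1)
  Distance 5: (row=4, col=2), (row=5, col=1), (row=6, col=0)
  Distance 6: (row=3, col=2), (row=7, col=0)
  Distance 7: (row=3, col=1)
  Distance 8: (row=2, col=1)
  Distance 9: (row=1, col=1), (row=2, col=0)
  Distance 10: (row=0, col=1), (row=1, col=0), (row=1, col=2)
  Distance 11: (row=0, col=0), (row=0, col=2)
Total reachable: 22 (grid has 23 open cells total)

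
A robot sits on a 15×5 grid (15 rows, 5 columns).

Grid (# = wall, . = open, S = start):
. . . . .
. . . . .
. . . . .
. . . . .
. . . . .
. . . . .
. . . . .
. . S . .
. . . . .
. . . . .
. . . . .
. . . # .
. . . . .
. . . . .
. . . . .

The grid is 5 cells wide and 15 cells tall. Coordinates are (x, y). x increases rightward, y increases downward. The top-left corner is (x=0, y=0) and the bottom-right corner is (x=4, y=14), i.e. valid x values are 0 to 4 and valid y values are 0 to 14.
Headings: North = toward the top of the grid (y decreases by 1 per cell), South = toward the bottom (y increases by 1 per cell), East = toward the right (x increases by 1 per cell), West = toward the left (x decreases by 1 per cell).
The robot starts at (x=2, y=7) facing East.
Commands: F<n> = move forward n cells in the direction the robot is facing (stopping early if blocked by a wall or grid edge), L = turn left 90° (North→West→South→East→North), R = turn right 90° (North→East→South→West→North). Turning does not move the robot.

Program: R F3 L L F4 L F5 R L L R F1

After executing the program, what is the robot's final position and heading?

Answer: Final position: (x=0, y=6), facing West

Derivation:
Start: (x=2, y=7), facing East
  R: turn right, now facing South
  F3: move forward 3, now at (x=2, y=10)
  L: turn left, now facing East
  L: turn left, now facing North
  F4: move forward 4, now at (x=2, y=6)
  L: turn left, now facing West
  F5: move forward 2/5 (blocked), now at (x=0, y=6)
  R: turn right, now facing North
  L: turn left, now facing West
  L: turn left, now facing South
  R: turn right, now facing West
  F1: move forward 0/1 (blocked), now at (x=0, y=6)
Final: (x=0, y=6), facing West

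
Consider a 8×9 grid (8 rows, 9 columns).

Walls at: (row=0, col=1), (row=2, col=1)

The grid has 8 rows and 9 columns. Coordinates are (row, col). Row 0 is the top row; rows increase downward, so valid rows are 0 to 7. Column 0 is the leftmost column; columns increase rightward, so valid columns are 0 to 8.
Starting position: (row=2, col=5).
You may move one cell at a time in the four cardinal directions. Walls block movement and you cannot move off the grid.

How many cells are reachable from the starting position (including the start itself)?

BFS flood-fill from (row=2, col=5):
  Distance 0: (row=2, col=5)
  Distance 1: (row=1, col=5), (row=2, col=4), (row=2, col=6), (row=3, col=5)
  Distance 2: (row=0, col=5), (row=1, col=4), (row=1, col=6), (row=2, col=3), (row=2, col=7), (row=3, col=4), (row=3, col=6), (row=4, col=5)
  Distance 3: (row=0, col=4), (row=0, col=6), (row=1, col=3), (row=1, col=7), (row=2, col=2), (row=2, col=8), (row=3, col=3), (row=3, col=7), (row=4, col=4), (row=4, col=6), (row=5, col=5)
  Distance 4: (row=0, col=3), (row=0, col=7), (row=1, col=2), (row=1, col=8), (row=3, col=2), (row=3, col=8), (row=4, col=3), (row=4, col=7), (row=5, col=4), (row=5, col=6), (row=6, col=5)
  Distance 5: (row=0, col=2), (row=0, col=8), (row=1, col=1), (row=3, col=1), (row=4, col=2), (row=4, col=8), (row=5, col=3), (row=5, col=7), (row=6, col=4), (row=6, col=6), (row=7, col=5)
  Distance 6: (row=1, col=0), (row=3, col=0), (row=4, col=1), (row=5, col=2), (row=5, col=8), (row=6, col=3), (row=6, col=7), (row=7, col=4), (row=7, col=6)
  Distance 7: (row=0, col=0), (row=2, col=0), (row=4, col=0), (row=5, col=1), (row=6, col=2), (row=6, col=8), (row=7, col=3), (row=7, col=7)
  Distance 8: (row=5, col=0), (row=6, col=1), (row=7, col=2), (row=7, col=8)
  Distance 9: (row=6, col=0), (row=7, col=1)
  Distance 10: (row=7, col=0)
Total reachable: 70 (grid has 70 open cells total)

Answer: Reachable cells: 70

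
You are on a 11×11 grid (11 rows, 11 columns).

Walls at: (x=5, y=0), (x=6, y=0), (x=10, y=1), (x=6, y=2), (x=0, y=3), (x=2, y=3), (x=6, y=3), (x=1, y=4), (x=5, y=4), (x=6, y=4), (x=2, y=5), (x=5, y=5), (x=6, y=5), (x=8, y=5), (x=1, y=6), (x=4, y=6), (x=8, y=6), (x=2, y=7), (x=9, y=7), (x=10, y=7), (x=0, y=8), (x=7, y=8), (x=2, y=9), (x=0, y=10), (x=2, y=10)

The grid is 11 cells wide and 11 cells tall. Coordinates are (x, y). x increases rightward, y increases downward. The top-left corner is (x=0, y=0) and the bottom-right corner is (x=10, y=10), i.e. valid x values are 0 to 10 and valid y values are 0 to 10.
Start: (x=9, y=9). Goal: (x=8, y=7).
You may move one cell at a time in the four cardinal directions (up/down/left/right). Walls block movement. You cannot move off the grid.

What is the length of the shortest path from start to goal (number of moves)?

BFS from (x=9, y=9) until reaching (x=8, y=7):
  Distance 0: (x=9, y=9)
  Distance 1: (x=9, y=8), (x=8, y=9), (x=10, y=9), (x=9, y=10)
  Distance 2: (x=8, y=8), (x=10, y=8), (x=7, y=9), (x=8, y=10), (x=10, y=10)
  Distance 3: (x=8, y=7), (x=6, y=9), (x=7, y=10)  <- goal reached here
One shortest path (3 moves): (x=9, y=9) -> (x=8, y=9) -> (x=8, y=8) -> (x=8, y=7)

Answer: Shortest path length: 3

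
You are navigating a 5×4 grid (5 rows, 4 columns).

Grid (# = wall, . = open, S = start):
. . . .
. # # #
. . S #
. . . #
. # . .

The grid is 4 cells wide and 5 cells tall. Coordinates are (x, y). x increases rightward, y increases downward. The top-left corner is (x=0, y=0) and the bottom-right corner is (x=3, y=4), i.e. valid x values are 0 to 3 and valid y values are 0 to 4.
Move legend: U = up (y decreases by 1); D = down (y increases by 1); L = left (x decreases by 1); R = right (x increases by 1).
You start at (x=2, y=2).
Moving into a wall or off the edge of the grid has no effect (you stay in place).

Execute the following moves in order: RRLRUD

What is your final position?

Start: (x=2, y=2)
  R (right): blocked, stay at (x=2, y=2)
  R (right): blocked, stay at (x=2, y=2)
  L (left): (x=2, y=2) -> (x=1, y=2)
  R (right): (x=1, y=2) -> (x=2, y=2)
  U (up): blocked, stay at (x=2, y=2)
  D (down): (x=2, y=2) -> (x=2, y=3)
Final: (x=2, y=3)

Answer: Final position: (x=2, y=3)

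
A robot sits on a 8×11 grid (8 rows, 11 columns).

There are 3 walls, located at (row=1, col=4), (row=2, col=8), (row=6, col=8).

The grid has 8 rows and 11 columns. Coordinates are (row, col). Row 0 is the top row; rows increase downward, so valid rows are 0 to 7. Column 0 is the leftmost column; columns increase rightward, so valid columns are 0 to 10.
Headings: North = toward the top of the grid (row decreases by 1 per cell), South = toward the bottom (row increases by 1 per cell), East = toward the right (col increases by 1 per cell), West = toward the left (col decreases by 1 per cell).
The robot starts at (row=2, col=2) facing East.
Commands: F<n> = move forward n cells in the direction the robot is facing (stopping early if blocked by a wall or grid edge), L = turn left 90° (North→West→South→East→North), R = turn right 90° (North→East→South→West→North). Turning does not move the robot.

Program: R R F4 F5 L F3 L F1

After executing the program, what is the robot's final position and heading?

Start: (row=2, col=2), facing East
  R: turn right, now facing South
  R: turn right, now facing West
  F4: move forward 2/4 (blocked), now at (row=2, col=0)
  F5: move forward 0/5 (blocked), now at (row=2, col=0)
  L: turn left, now facing South
  F3: move forward 3, now at (row=5, col=0)
  L: turn left, now facing East
  F1: move forward 1, now at (row=5, col=1)
Final: (row=5, col=1), facing East

Answer: Final position: (row=5, col=1), facing East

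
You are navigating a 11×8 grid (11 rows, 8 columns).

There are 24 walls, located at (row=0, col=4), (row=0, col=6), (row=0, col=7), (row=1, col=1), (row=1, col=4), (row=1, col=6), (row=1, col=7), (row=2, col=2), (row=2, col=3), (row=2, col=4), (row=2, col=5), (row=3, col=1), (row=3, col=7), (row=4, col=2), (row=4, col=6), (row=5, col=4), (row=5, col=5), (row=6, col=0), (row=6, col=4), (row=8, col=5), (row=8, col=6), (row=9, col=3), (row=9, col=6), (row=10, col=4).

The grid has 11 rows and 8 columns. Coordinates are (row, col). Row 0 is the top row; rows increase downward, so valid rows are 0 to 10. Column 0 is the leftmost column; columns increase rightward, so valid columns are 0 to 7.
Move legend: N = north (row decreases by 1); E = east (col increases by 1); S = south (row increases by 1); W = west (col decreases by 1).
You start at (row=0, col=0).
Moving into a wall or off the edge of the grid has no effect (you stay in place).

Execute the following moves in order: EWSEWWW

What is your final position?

Start: (row=0, col=0)
  E (east): (row=0, col=0) -> (row=0, col=1)
  W (west): (row=0, col=1) -> (row=0, col=0)
  S (south): (row=0, col=0) -> (row=1, col=0)
  E (east): blocked, stay at (row=1, col=0)
  [×3]W (west): blocked, stay at (row=1, col=0)
Final: (row=1, col=0)

Answer: Final position: (row=1, col=0)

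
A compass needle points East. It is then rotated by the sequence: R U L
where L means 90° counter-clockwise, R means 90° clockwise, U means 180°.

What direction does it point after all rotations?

Start: East
  R (right (90° clockwise)) -> South
  U (U-turn (180°)) -> North
  L (left (90° counter-clockwise)) -> West
Final: West

Answer: Final heading: West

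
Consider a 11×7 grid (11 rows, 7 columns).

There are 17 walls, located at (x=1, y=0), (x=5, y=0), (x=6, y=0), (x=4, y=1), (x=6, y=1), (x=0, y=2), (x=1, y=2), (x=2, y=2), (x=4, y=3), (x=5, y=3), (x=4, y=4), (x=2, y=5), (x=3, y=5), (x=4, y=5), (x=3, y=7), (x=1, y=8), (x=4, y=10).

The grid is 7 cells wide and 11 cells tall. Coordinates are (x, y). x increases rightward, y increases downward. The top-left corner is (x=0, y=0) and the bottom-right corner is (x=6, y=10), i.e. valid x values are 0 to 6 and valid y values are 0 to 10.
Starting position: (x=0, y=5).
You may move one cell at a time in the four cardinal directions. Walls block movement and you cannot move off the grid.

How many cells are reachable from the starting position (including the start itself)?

BFS flood-fill from (x=0, y=5):
  Distance 0: (x=0, y=5)
  Distance 1: (x=0, y=4), (x=1, y=5), (x=0, y=6)
  Distance 2: (x=0, y=3), (x=1, y=4), (x=1, y=6), (x=0, y=7)
  Distance 3: (x=1, y=3), (x=2, y=4), (x=2, y=6), (x=1, y=7), (x=0, y=8)
  Distance 4: (x=2, y=3), (x=3, y=4), (x=3, y=6), (x=2, y=7), (x=0, y=9)
  Distance 5: (x=3, y=3), (x=4, y=6), (x=2, y=8), (x=1, y=9), (x=0, y=10)
  Distance 6: (x=3, y=2), (x=5, y=6), (x=4, y=7), (x=3, y=8), (x=2, y=9), (x=1, y=10)
  Distance 7: (x=3, y=1), (x=4, y=2), (x=5, y=5), (x=6, y=6), (x=5, y=7), (x=4, y=8), (x=3, y=9), (x=2, y=10)
  Distance 8: (x=3, y=0), (x=2, y=1), (x=5, y=2), (x=5, y=4), (x=6, y=5), (x=6, y=7), (x=5, y=8), (x=4, y=9), (x=3, y=10)
  Distance 9: (x=2, y=0), (x=4, y=0), (x=1, y=1), (x=5, y=1), (x=6, y=2), (x=6, y=4), (x=6, y=8), (x=5, y=9)
  Distance 10: (x=0, y=1), (x=6, y=3), (x=6, y=9), (x=5, y=10)
  Distance 11: (x=0, y=0), (x=6, y=10)
Total reachable: 60 (grid has 60 open cells total)

Answer: Reachable cells: 60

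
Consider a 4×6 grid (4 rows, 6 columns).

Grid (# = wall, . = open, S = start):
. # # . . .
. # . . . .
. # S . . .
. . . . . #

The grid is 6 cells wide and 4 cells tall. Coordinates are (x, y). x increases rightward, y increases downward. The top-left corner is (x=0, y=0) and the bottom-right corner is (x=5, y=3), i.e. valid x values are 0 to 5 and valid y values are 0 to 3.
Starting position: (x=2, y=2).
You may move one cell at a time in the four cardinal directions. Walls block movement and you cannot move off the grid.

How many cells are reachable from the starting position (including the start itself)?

Answer: Reachable cells: 19

Derivation:
BFS flood-fill from (x=2, y=2):
  Distance 0: (x=2, y=2)
  Distance 1: (x=2, y=1), (x=3, y=2), (x=2, y=3)
  Distance 2: (x=3, y=1), (x=4, y=2), (x=1, y=3), (x=3, y=3)
  Distance 3: (x=3, y=0), (x=4, y=1), (x=5, y=2), (x=0, y=3), (x=4, y=3)
  Distance 4: (x=4, y=0), (x=5, y=1), (x=0, y=2)
  Distance 5: (x=5, y=0), (x=0, y=1)
  Distance 6: (x=0, y=0)
Total reachable: 19 (grid has 19 open cells total)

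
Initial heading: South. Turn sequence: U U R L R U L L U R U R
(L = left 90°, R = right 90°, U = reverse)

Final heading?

Start: South
  U (U-turn (180°)) -> North
  U (U-turn (180°)) -> South
  R (right (90° clockwise)) -> West
  L (left (90° counter-clockwise)) -> South
  R (right (90° clockwise)) -> West
  U (U-turn (180°)) -> East
  L (left (90° counter-clockwise)) -> North
  L (left (90° counter-clockwise)) -> West
  U (U-turn (180°)) -> East
  R (right (90° clockwise)) -> South
  U (U-turn (180°)) -> North
  R (right (90° clockwise)) -> East
Final: East

Answer: Final heading: East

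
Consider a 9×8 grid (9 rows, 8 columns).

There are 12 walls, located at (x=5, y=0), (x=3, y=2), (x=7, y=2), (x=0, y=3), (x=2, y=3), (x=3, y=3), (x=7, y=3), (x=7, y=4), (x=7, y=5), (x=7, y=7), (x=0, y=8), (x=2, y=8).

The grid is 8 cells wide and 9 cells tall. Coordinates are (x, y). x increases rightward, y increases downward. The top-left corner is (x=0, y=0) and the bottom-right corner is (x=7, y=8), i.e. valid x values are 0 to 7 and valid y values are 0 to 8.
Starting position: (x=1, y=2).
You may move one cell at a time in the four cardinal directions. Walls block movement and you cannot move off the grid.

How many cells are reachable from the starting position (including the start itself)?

BFS flood-fill from (x=1, y=2):
  Distance 0: (x=1, y=2)
  Distance 1: (x=1, y=1), (x=0, y=2), (x=2, y=2), (x=1, y=3)
  Distance 2: (x=1, y=0), (x=0, y=1), (x=2, y=1), (x=1, y=4)
  Distance 3: (x=0, y=0), (x=2, y=0), (x=3, y=1), (x=0, y=4), (x=2, y=4), (x=1, y=5)
  Distance 4: (x=3, y=0), (x=4, y=1), (x=3, y=4), (x=0, y=5), (x=2, y=5), (x=1, y=6)
  Distance 5: (x=4, y=0), (x=5, y=1), (x=4, y=2), (x=4, y=4), (x=3, y=5), (x=0, y=6), (x=2, y=6), (x=1, y=7)
  Distance 6: (x=6, y=1), (x=5, y=2), (x=4, y=3), (x=5, y=4), (x=4, y=5), (x=3, y=6), (x=0, y=7), (x=2, y=7), (x=1, y=8)
  Distance 7: (x=6, y=0), (x=7, y=1), (x=6, y=2), (x=5, y=3), (x=6, y=4), (x=5, y=5), (x=4, y=6), (x=3, y=7)
  Distance 8: (x=7, y=0), (x=6, y=3), (x=6, y=5), (x=5, y=6), (x=4, y=7), (x=3, y=8)
  Distance 9: (x=6, y=6), (x=5, y=7), (x=4, y=8)
  Distance 10: (x=7, y=6), (x=6, y=7), (x=5, y=8)
  Distance 11: (x=6, y=8)
  Distance 12: (x=7, y=8)
Total reachable: 60 (grid has 60 open cells total)

Answer: Reachable cells: 60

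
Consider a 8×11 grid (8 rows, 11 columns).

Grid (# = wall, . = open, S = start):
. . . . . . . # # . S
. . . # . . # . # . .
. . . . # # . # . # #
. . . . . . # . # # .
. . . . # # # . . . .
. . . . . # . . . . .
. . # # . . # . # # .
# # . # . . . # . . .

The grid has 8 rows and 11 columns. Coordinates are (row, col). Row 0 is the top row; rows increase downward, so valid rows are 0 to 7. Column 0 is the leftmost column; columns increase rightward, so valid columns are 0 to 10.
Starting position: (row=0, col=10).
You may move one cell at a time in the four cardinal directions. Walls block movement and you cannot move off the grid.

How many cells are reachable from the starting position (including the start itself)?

Answer: Reachable cells: 4

Derivation:
BFS flood-fill from (row=0, col=10):
  Distance 0: (row=0, col=10)
  Distance 1: (row=0, col=9), (row=1, col=10)
  Distance 2: (row=1, col=9)
Total reachable: 4 (grid has 62 open cells total)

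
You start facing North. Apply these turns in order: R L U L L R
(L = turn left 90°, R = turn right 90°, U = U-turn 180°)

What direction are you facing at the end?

Answer: Final heading: East

Derivation:
Start: North
  R (right (90° clockwise)) -> East
  L (left (90° counter-clockwise)) -> North
  U (U-turn (180°)) -> South
  L (left (90° counter-clockwise)) -> East
  L (left (90° counter-clockwise)) -> North
  R (right (90° clockwise)) -> East
Final: East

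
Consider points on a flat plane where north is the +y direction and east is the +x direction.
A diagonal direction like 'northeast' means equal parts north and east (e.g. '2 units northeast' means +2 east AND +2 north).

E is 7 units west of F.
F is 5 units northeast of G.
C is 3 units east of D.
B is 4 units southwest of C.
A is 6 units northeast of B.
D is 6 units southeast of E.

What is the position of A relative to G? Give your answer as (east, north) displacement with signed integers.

Answer: A is at (east=9, north=1) relative to G.

Derivation:
Place G at the origin (east=0, north=0).
  F is 5 units northeast of G: delta (east=+5, north=+5); F at (east=5, north=5).
  E is 7 units west of F: delta (east=-7, north=+0); E at (east=-2, north=5).
  D is 6 units southeast of E: delta (east=+6, north=-6); D at (east=4, north=-1).
  C is 3 units east of D: delta (east=+3, north=+0); C at (east=7, north=-1).
  B is 4 units southwest of C: delta (east=-4, north=-4); B at (east=3, north=-5).
  A is 6 units northeast of B: delta (east=+6, north=+6); A at (east=9, north=1).
Therefore A relative to G: (east=9, north=1).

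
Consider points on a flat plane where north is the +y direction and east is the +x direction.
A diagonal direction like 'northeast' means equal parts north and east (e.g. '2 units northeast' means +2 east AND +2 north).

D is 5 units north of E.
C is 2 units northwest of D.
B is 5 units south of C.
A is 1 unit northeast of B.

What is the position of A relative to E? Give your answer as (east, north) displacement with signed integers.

Place E at the origin (east=0, north=0).
  D is 5 units north of E: delta (east=+0, north=+5); D at (east=0, north=5).
  C is 2 units northwest of D: delta (east=-2, north=+2); C at (east=-2, north=7).
  B is 5 units south of C: delta (east=+0, north=-5); B at (east=-2, north=2).
  A is 1 unit northeast of B: delta (east=+1, north=+1); A at (east=-1, north=3).
Therefore A relative to E: (east=-1, north=3).

Answer: A is at (east=-1, north=3) relative to E.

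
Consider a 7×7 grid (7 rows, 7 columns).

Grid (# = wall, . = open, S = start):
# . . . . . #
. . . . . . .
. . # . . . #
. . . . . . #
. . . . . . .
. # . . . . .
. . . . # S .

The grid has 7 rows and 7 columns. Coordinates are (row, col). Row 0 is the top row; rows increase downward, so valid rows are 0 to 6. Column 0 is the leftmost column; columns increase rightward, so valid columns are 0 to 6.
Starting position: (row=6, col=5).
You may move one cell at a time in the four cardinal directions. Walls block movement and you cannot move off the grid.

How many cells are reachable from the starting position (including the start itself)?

Answer: Reachable cells: 42

Derivation:
BFS flood-fill from (row=6, col=5):
  Distance 0: (row=6, col=5)
  Distance 1: (row=5, col=5), (row=6, col=6)
  Distance 2: (row=4, col=5), (row=5, col=4), (row=5, col=6)
  Distance 3: (row=3, col=5), (row=4, col=4), (row=4, col=6), (row=5, col=3)
  Distance 4: (row=2, col=5), (row=3, col=4), (row=4, col=3), (row=5, col=2), (row=6, col=3)
  Distance 5: (row=1, col=5), (row=2, col=4), (row=3, col=3), (row=4, col=2), (row=6, col=2)
  Distance 6: (row=0, col=5), (row=1, col=4), (row=1, col=6), (row=2, col=3), (row=3, col=2), (row=4, col=1), (row=6, col=1)
  Distance 7: (row=0, col=4), (row=1, col=3), (row=3, col=1), (row=4, col=0), (row=6, col=0)
  Distance 8: (row=0, col=3), (row=1, col=2), (row=2, col=1), (row=3, col=0), (row=5, col=0)
  Distance 9: (row=0, col=2), (row=1, col=1), (row=2, col=0)
  Distance 10: (row=0, col=1), (row=1, col=0)
Total reachable: 42 (grid has 42 open cells total)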